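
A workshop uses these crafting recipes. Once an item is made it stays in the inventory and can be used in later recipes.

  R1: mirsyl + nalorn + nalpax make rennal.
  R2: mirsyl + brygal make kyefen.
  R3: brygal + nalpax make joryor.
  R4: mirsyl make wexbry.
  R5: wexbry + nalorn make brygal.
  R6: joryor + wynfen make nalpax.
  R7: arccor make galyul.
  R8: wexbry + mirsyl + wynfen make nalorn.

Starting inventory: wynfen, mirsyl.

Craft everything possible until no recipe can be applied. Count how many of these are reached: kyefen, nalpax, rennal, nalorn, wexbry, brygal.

Using R4, mirsyl makes wexbry.
Using R8, wexbry, mirsyl, and wynfen make nalorn.
wexbry + nalorn → brygal (R5).
mirsyl + brygal → kyefen (R2).
kyefen: reached.
nalpax would need joryor and wynfen (R6), but joryor is never obtained.
rennal would need mirsyl, nalorn, and nalpax (R1), but nalpax is never obtained.
nalorn: reached.
wexbry: reached.
brygal: reached.
Reached: kyefen, nalorn, wexbry, and brygal — 4 of the 6.

4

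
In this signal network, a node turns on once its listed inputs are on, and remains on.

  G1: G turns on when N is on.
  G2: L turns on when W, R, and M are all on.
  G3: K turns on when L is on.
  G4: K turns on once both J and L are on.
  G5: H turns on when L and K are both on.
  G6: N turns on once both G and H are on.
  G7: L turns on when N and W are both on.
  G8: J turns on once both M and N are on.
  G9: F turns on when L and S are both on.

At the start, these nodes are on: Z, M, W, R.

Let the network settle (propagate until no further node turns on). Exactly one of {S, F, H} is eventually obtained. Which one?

H

W, R, and M are on, so L turns on (G2).
L is on, so K turns on (G3).
L and K are on, so H turns on (G5).
No rule produces S, and it is not given. F would need L and S (G9), but S never turns on.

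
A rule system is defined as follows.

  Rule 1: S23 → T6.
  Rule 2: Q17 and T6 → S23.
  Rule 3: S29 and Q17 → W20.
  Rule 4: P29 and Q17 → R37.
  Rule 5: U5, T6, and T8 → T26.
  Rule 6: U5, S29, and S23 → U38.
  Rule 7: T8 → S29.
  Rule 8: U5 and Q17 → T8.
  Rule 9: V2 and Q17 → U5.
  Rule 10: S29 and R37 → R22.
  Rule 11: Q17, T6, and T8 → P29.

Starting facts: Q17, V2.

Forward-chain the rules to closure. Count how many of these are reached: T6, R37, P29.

T6 would need S23 (Rule 1), but S23 is never established.
R37 would need P29 and Q17 (Rule 4), but P29 is never established.
P29 would need Q17, T6, and T8 (Rule 11), but T6 is never established.
None of the 3 are reached.

0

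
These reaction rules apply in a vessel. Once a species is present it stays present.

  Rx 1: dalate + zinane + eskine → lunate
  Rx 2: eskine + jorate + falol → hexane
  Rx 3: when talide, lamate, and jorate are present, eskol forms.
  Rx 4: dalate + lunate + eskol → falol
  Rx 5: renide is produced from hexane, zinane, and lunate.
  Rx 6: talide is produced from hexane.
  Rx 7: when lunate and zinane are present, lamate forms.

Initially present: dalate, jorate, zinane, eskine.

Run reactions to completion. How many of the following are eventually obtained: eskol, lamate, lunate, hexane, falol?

dalate, zinane, and eskine present → lunate forms (Rx 1).
lunate and zinane present → lamate forms (Rx 7).
eskol would need talide, lamate, and jorate (Rx 3), but talide never forms.
lamate: reached.
lunate: reached.
hexane would need eskine, jorate, and falol (Rx 2), but falol never forms.
falol would need dalate, lunate, and eskol (Rx 4), but eskol never forms.
Reached: lamate and lunate — 2 of the 5.

2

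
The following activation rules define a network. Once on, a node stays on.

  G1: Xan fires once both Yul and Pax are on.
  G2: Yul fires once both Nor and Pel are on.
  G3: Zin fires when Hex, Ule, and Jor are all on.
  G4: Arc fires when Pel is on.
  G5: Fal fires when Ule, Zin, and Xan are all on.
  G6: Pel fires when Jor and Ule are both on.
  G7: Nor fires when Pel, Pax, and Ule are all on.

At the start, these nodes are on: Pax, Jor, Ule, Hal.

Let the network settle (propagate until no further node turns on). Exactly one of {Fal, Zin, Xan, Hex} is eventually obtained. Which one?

Xan

G6: Jor and Ule on → Pel on.
G7: Pel, Pax, and Ule on → Nor on.
G2: Nor and Pel on → Yul on.
G1: Yul and Pax on → Xan on.
No rule produces Hex, and it is not given. Zin would need Hex, Ule, and Jor (G3), but Hex never turns on. Fal would need Ule, Zin, and Xan (G5), but Zin never turns on.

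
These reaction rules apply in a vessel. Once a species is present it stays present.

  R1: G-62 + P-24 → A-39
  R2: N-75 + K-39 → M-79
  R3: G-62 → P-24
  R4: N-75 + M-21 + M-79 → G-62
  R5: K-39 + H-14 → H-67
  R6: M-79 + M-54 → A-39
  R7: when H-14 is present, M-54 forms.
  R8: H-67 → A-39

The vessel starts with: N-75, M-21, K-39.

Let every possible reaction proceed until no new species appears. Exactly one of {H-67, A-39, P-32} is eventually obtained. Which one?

A-39

N-75 and K-39 present → M-79 forms (R2).
N-75, M-21, and M-79 present → G-62 forms (R4).
G-62 present → P-24 forms (R3).
G-62 and P-24 present → A-39 forms (R1).
No rule produces P-32, and it is not given. H-67 would need K-39 and H-14 (R5), but H-14 never forms.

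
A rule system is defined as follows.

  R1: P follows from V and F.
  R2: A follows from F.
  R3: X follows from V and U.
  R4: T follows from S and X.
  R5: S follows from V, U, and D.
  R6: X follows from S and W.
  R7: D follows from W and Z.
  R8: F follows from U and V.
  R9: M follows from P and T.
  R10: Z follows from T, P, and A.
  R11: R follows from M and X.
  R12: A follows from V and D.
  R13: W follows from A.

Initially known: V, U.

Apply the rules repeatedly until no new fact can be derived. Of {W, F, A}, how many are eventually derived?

U and V hold, so F follows (R8).
F holds, so A follows (R2).
From A, R13 gives W.
W: reached.
F: reached.
A: reached.
All 3 are reached.

3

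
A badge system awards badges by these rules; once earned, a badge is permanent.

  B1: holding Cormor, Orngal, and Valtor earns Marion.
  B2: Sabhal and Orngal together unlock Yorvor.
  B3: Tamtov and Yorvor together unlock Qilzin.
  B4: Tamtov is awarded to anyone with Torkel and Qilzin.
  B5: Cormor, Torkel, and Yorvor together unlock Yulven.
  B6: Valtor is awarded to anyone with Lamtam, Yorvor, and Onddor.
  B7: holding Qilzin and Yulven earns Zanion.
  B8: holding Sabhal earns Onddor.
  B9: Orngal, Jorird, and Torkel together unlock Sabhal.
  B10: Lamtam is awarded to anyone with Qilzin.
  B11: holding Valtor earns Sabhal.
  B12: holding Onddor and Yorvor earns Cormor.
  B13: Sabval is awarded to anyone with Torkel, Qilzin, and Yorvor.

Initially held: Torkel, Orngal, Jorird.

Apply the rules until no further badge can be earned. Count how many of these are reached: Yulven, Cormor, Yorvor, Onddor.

With Orngal, Jorird, and Torkel, Sabhal is earned (B9).
With Sabhal and Orngal, Yorvor is earned (B2).
With Sabhal, Onddor is earned (B8).
With Onddor and Yorvor, Cormor is earned (B12).
With Cormor, Torkel, and Yorvor, Yulven is earned (B5).
Yulven: reached.
Cormor: reached.
Yorvor: reached.
Onddor: reached.
All 4 are reached.

4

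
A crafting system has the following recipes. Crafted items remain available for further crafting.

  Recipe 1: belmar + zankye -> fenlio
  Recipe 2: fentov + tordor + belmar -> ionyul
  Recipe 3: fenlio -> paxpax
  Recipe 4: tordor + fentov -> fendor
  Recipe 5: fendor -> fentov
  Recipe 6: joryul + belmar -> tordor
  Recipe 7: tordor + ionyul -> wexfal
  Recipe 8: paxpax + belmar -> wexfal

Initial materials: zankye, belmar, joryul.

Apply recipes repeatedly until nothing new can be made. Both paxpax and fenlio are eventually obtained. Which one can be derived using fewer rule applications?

fenlio

fenlio: belmar + zankye -> fenlio (Recipe 1). [1 rule application]
paxpax: belmar + zankye -> fenlio (Recipe 1). Using Recipe 3, fenlio makes paxpax. [2 rule applications]
fenlio needs fewer.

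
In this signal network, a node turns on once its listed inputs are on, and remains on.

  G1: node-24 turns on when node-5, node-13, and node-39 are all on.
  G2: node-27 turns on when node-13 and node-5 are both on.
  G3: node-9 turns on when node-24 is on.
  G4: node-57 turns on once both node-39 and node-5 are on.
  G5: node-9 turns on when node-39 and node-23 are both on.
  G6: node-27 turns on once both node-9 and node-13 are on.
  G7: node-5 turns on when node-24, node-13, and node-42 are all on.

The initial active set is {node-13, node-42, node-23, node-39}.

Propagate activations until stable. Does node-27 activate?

node-39 and node-23 are on, so node-9 turns on (G5).
node-9 and node-13 are on, so node-27 turns on (G6).

Yes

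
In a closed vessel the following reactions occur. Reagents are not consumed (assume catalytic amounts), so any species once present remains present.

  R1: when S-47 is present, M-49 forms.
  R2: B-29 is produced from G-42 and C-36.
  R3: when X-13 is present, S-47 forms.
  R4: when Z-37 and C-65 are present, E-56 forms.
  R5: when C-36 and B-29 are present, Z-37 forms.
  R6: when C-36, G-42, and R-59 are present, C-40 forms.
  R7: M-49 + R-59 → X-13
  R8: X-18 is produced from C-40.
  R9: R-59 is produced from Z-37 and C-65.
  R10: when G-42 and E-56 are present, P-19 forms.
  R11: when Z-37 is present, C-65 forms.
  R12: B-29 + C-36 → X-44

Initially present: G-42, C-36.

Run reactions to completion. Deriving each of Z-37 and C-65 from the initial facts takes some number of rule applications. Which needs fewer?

Z-37: G-42 and C-36 present → B-29 forms (R2). C-36 and B-29 present → Z-37 forms (R5). [2 rule applications]
C-65: G-42 and C-36 present → B-29 forms (R2). C-36 and B-29 present → Z-37 forms (R5). Z-37 present → C-65 forms (R11). [3 rule applications]
Z-37 needs fewer.

Z-37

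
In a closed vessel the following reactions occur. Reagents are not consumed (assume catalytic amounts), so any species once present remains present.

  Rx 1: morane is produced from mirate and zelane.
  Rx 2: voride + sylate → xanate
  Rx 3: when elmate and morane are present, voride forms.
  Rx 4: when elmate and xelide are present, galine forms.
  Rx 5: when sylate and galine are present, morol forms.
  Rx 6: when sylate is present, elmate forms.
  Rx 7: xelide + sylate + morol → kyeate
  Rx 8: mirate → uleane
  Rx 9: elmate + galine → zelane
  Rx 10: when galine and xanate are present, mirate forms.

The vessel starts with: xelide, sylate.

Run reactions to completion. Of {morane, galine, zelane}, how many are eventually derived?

sylate present → elmate forms (Rx 6).
elmate and xelide present → galine forms (Rx 4).
elmate and galine present → zelane forms (Rx 9).
morane would need mirate and zelane (Rx 1), but mirate never forms.
galine: reached.
zelane: reached.
Reached: galine and zelane — 2 of the 3.

2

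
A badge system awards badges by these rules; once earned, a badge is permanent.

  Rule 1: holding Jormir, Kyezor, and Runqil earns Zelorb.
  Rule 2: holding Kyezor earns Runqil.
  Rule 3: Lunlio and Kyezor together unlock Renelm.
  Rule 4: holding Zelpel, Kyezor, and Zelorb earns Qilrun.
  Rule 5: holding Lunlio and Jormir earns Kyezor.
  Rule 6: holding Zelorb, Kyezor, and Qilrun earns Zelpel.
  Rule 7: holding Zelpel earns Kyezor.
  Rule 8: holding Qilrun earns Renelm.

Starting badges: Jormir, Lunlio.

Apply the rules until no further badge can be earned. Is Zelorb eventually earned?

Yes

With Lunlio and Jormir, Kyezor is earned (Rule 5).
With Kyezor, Runqil is earned (Rule 2).
With Jormir, Kyezor, and Runqil, Zelorb is earned (Rule 1).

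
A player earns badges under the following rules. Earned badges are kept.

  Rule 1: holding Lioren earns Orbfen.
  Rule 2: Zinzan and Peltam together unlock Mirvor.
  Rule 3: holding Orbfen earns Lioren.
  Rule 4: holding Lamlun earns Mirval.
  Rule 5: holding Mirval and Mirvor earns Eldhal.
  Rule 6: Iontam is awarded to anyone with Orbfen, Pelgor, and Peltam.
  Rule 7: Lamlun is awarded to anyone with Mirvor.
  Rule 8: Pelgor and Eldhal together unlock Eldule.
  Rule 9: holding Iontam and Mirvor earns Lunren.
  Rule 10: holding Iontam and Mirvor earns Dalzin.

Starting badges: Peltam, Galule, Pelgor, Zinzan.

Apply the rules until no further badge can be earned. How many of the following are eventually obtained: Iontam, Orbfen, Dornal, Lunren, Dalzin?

0

Iontam would need Orbfen, Pelgor, and Peltam (Rule 6), but Orbfen is never earned.
Orbfen would need Lioren (Rule 1), but Lioren is never earned.
No rule produces Dornal, and it is not given.
Lunren would need Iontam and Mirvor (Rule 9), but Iontam is never earned.
Dalzin would need Iontam and Mirvor (Rule 10), but Iontam is never earned.
None of the 5 are reached.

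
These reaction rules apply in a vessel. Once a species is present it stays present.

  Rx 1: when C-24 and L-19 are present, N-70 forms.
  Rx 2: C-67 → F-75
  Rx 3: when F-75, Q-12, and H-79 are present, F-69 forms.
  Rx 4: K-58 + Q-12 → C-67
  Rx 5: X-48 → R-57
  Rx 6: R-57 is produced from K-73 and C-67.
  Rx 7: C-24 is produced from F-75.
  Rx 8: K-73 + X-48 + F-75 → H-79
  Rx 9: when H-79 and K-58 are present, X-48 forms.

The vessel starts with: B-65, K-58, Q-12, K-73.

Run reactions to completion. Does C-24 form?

K-58 and Q-12 present → C-67 forms (Rx 4).
C-67 present → F-75 forms (Rx 2).
F-75 present → C-24 forms (Rx 7).

Yes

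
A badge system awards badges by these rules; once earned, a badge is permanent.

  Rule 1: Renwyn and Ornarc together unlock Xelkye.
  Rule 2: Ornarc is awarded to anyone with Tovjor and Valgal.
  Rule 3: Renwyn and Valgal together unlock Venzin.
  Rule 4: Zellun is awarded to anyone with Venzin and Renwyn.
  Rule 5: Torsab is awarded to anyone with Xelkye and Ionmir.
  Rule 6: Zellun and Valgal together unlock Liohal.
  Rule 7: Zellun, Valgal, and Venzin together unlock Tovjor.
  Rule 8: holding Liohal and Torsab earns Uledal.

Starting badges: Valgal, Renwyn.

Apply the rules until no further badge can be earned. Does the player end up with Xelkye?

Yes

With Renwyn and Valgal, Venzin is earned (Rule 3).
With Venzin and Renwyn, Zellun is earned (Rule 4).
With Zellun, Valgal, and Venzin, Tovjor is earned (Rule 7).
With Tovjor and Valgal, Ornarc is earned (Rule 2).
With Renwyn and Ornarc, Xelkye is earned (Rule 1).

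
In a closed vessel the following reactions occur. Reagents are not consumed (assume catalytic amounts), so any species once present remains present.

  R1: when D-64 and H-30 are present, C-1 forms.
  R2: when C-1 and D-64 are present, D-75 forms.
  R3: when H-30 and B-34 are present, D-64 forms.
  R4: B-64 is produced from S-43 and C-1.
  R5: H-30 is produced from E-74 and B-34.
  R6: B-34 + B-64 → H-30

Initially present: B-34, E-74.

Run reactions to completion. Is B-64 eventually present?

B-64 would need S-43 and C-1 (R4), but S-43 never forms.

No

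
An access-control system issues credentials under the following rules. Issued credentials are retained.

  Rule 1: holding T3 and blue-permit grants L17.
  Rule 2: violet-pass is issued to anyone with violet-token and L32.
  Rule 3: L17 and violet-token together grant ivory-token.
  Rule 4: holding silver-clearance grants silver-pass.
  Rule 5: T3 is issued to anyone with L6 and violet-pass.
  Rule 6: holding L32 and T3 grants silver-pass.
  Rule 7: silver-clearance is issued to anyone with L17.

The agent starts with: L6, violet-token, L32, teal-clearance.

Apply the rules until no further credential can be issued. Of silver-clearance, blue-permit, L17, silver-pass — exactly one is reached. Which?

silver-pass

Holding violet-token and L32 grants violet-pass (Rule 2).
Holding L6 and violet-pass grants T3 (Rule 5).
Holding L32 and T3 grants silver-pass (Rule 6).
No rule produces blue-permit, and it is not given. silver-clearance would need L17 (Rule 7), but L17 is never granted. L17 would need T3 and blue-permit (Rule 1), but blue-permit is never granted.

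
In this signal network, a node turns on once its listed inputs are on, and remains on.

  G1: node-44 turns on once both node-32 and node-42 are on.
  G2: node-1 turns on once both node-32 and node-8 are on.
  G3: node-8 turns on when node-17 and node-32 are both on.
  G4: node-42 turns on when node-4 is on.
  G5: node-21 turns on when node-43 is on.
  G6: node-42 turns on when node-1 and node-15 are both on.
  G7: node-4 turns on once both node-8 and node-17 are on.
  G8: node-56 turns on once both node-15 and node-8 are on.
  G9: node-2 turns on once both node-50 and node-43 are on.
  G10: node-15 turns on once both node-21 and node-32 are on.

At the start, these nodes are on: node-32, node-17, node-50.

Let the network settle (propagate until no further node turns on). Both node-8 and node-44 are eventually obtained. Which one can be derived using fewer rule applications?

node-8

node-8: node-17 and node-32 are on, so node-8 turns on (G3). [1 rule application]
node-44: node-17 and node-32 are on, so node-8 turns on (G3). G7: node-8 and node-17 on → node-4 on. node-4 is on, so node-42 turns on (G4). node-32 and node-42 are on, so node-44 turns on (G1). [4 rule applications]
node-8 needs fewer.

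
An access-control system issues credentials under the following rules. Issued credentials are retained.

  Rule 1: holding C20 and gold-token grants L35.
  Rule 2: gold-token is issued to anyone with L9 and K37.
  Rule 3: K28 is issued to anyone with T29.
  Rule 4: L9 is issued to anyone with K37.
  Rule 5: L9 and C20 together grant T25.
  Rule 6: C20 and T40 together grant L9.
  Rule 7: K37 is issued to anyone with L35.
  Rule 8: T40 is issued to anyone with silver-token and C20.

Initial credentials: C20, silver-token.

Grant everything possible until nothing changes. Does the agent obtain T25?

Holding silver-token and C20 grants T40 (Rule 8).
Holding C20 and T40 grants L9 (Rule 6).
Holding L9 and C20 grants T25 (Rule 5).

Yes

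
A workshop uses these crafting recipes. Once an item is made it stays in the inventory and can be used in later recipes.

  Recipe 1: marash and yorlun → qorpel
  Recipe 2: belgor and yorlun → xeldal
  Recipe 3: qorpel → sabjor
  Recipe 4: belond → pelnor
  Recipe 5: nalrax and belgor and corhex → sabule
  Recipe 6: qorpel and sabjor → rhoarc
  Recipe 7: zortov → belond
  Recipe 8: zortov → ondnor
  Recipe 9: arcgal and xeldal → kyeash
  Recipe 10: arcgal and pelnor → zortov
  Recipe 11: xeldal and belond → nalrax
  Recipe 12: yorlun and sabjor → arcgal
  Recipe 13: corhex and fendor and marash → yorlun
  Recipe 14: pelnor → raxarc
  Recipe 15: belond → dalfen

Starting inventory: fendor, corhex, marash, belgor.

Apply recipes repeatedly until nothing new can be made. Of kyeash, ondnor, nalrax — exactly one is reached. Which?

corhex and fendor and marash → yorlun (Recipe 13).
belgor and yorlun → xeldal (Recipe 2).
Using Recipe 1, marash and yorlun make qorpel.
Using Recipe 3, qorpel makes sabjor.
Using Recipe 12, yorlun and sabjor make arcgal.
Using Recipe 9, arcgal and xeldal make kyeash.
nalrax would need xeldal and belond (Recipe 11), but belond is never obtained. ondnor would need zortov (Recipe 8), but zortov is never obtained.

kyeash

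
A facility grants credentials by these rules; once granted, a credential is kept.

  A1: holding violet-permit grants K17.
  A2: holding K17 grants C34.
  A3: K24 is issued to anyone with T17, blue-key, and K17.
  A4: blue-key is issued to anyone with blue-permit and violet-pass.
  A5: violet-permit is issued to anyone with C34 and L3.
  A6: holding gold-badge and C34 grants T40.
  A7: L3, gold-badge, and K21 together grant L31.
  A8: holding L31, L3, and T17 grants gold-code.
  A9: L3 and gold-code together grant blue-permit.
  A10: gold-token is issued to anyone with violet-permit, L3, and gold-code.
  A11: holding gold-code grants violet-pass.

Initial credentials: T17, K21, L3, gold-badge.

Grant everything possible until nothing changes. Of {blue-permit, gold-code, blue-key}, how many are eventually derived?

Holding L3, gold-badge, and K21 grants L31 (A7).
Holding L31, L3, and T17 grants gold-code (A8).
Holding gold-code grants violet-pass (A11).
Holding L3 and gold-code grants blue-permit (A9).
Holding blue-permit and violet-pass grants blue-key (A4).
blue-permit: reached.
gold-code: reached.
blue-key: reached.
All 3 are reached.

3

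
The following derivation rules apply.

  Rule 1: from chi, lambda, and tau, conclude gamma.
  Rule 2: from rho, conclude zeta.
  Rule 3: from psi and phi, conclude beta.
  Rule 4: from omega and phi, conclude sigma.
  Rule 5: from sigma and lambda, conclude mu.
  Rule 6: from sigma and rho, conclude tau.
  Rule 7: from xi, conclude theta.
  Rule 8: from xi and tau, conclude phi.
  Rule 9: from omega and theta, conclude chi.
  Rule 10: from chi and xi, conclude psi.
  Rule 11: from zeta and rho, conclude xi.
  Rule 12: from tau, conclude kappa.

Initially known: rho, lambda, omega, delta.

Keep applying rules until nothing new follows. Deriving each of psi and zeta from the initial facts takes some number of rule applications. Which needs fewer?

zeta

zeta: rho holds, so zeta follows (Rule 2). [1 rule application]
psi: rho holds, so zeta follows (Rule 2). zeta and rho hold, so xi follows (Rule 11). xi holds, so theta follows (Rule 7). omega and theta hold, so chi follows (Rule 9). From chi and xi, Rule 10 gives psi. [5 rule applications]
zeta needs fewer.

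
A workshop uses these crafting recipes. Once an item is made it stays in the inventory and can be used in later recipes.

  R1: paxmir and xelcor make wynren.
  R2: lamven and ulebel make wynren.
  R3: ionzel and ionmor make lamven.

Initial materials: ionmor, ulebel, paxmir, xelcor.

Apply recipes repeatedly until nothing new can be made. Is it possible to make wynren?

Using R1, paxmir and xelcor make wynren.

Yes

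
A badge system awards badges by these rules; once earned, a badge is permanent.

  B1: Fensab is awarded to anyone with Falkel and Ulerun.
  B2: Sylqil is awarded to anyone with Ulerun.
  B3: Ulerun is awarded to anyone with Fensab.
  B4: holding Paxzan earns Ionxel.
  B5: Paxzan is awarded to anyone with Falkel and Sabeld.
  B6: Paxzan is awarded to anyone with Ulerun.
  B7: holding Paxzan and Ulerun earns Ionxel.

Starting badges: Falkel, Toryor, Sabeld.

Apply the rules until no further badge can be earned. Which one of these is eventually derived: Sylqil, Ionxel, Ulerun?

Ionxel

With Falkel and Sabeld, Paxzan is earned (B5).
With Paxzan, Ionxel is earned (B4).
Sylqil would need Ulerun (B2), but Ulerun is never earned. Ulerun would need Fensab (B3), but Fensab is never earned.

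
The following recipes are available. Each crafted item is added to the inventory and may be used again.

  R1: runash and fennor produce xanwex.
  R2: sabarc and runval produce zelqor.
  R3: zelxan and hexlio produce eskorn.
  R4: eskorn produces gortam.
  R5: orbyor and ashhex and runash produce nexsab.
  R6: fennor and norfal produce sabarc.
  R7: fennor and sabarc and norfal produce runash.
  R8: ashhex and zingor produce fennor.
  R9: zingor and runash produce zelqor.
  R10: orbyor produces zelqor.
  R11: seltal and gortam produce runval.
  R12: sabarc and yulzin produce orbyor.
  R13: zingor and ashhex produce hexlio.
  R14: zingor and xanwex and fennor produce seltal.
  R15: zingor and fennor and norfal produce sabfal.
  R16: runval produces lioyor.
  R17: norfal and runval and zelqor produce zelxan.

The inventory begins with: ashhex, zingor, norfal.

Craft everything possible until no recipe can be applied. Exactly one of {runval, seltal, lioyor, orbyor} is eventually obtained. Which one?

Using R8, ashhex and zingor make fennor.
fennor and norfal → sabarc (R6).
Using R7, fennor, sabarc, and norfal make runash.
runash and fennor → xanwex (R1).
Using R14, zingor, xanwex, and fennor make seltal.
runval would need seltal and gortam (R11), but gortam is never obtained. orbyor would need sabarc and yulzin (R12), but yulzin is never obtained. lioyor would need runval (R16), but runval is never obtained.

seltal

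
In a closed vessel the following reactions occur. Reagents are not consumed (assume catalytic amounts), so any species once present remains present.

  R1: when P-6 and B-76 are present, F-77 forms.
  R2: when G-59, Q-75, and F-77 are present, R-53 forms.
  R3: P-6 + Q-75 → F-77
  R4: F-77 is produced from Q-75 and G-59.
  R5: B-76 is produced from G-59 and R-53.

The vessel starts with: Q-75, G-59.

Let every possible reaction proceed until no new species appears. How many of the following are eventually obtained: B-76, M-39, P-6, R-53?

2

Q-75 and G-59 present → F-77 forms (R4).
G-59, Q-75, and F-77 present → R-53 forms (R2).
G-59 and R-53 present → B-76 forms (R5).
B-76: reached.
No rule produces M-39, and it is not given.
No rule produces P-6, and it is not given.
R-53: reached.
Reached: B-76 and R-53 — 2 of the 4.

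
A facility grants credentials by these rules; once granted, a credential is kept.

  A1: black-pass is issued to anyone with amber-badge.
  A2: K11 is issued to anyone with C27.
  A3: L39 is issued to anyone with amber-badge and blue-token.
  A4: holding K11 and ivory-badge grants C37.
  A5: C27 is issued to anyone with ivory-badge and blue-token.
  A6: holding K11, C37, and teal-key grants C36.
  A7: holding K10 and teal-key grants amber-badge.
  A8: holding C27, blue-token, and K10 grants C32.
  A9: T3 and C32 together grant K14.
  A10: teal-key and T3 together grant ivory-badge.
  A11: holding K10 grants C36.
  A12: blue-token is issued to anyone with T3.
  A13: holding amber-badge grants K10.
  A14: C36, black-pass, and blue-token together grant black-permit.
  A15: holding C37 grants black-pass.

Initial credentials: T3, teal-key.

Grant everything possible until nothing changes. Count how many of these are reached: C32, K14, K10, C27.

1

Holding teal-key and T3 grants ivory-badge (A10).
Holding T3 grants blue-token (A12).
Holding ivory-badge and blue-token grants C27 (A5).
C32 would need C27, blue-token, and K10 (A8), but K10 is never granted.
K14 would need T3 and C32 (A9), but C32 is never granted.
K10 would need amber-badge (A13), but amber-badge is never granted.
C27: reached.
Reached: C27 — 1 of the 4.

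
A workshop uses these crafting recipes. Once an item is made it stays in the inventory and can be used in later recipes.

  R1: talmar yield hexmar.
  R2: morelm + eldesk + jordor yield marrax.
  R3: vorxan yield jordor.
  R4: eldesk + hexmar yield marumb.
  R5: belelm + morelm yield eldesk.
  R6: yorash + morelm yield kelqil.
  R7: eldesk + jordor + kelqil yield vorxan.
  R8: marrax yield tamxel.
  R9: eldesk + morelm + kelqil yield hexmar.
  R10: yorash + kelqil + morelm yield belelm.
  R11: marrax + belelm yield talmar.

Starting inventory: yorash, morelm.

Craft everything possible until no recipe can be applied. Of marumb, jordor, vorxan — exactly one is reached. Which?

Using R6, yorash and morelm make kelqil.
Using R10, yorash, kelqil, and morelm make belelm.
belelm + morelm → eldesk (R5).
eldesk + morelm + kelqil → hexmar (R9).
eldesk + hexmar → marumb (R4).
vorxan would need eldesk, jordor, and kelqil (R7), but jordor is never obtained. jordor would need vorxan (R3), but vorxan is never obtained.

marumb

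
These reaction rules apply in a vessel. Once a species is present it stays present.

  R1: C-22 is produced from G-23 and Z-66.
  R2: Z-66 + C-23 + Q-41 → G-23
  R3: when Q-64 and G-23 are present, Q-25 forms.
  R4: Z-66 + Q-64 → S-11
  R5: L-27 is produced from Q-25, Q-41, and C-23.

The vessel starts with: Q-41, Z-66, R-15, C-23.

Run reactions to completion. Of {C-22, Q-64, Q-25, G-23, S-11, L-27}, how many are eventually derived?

Z-66, C-23, and Q-41 present → G-23 forms (R2).
G-23 and Z-66 present → C-22 forms (R1).
C-22: reached.
No rule produces Q-64, and it is not given.
Q-25 would need Q-64 and G-23 (R3), but Q-64 never forms.
G-23: reached.
S-11 would need Z-66 and Q-64 (R4), but Q-64 never forms.
L-27 would need Q-25, Q-41, and C-23 (R5), but Q-25 never forms.
Reached: C-22 and G-23 — 2 of the 6.

2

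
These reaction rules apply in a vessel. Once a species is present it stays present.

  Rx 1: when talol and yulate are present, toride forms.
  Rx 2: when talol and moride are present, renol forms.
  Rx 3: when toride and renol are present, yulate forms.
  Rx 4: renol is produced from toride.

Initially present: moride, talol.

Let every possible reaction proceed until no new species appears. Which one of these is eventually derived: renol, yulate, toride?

renol

talol and moride present → renol forms (Rx 2).
toride would need talol and yulate (Rx 1), but yulate never forms. yulate would need toride and renol (Rx 3), but toride never forms.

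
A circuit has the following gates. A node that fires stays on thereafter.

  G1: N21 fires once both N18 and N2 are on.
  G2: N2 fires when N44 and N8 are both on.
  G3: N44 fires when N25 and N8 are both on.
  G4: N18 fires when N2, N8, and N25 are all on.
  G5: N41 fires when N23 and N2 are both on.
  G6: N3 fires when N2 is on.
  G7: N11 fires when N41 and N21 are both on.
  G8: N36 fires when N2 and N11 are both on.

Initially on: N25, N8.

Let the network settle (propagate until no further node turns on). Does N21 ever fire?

N25 and N8 are on, so N44 fires (G3).
G2: N44 and N8 on → N2 on.
G4: N2, N8, and N25 on → N18 on.
N18 and N2 are on, so N21 fires (G1).

Yes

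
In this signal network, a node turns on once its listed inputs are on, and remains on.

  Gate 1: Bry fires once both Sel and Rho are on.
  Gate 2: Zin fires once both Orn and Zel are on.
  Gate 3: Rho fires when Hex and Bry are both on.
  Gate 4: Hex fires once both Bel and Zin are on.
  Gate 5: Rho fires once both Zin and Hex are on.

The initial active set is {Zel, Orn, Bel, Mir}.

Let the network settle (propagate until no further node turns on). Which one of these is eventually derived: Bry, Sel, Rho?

Rho

Orn and Zel are on, so Zin fires (Gate 2).
Bel and Zin are on, so Hex fires (Gate 4).
Gate 5: Zin and Hex on → Rho on.
Bry would need Sel and Rho (Gate 1), but Sel never turns on. No rule produces Sel, and it is not given.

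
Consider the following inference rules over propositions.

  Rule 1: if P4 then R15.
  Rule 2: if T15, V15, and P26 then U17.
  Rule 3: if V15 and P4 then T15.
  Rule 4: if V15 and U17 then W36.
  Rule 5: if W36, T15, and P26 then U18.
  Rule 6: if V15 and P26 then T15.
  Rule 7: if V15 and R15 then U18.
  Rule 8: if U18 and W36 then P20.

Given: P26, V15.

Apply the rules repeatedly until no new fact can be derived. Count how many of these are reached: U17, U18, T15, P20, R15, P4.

4

V15 and P26 hold, so T15 follows (Rule 6).
T15, V15, and P26 hold, so U17 follows (Rule 2).
From V15 and U17, Rule 4 gives W36.
From W36, T15, and P26, Rule 5 gives U18.
From U18 and W36, Rule 8 gives P20.
U17: reached.
U18: reached.
T15: reached.
P20: reached.
R15 would need P4 (Rule 1), but P4 is never established.
No rule produces P4, and it is not given.
Reached: U17, U18, T15, and P20 — 4 of the 6.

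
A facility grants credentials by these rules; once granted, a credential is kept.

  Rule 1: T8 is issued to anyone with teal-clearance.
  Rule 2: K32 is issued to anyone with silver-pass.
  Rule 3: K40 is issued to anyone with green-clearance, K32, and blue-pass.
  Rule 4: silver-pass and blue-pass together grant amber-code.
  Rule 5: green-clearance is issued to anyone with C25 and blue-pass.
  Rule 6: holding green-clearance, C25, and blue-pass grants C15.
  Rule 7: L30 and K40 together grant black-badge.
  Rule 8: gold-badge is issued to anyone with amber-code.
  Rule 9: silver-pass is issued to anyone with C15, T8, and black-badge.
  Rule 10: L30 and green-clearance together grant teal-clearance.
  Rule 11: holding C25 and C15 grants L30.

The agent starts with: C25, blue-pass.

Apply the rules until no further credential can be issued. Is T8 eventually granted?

Yes

Holding C25 and blue-pass grants green-clearance (Rule 5).
Holding green-clearance, C25, and blue-pass grants C15 (Rule 6).
Holding C25 and C15 grants L30 (Rule 11).
Holding L30 and green-clearance grants teal-clearance (Rule 10).
Holding teal-clearance grants T8 (Rule 1).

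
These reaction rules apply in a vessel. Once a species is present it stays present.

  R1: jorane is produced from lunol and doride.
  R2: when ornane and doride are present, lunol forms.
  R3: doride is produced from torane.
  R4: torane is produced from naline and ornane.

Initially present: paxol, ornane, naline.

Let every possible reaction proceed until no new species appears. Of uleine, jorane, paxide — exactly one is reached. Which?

jorane

naline and ornane present → torane forms (R4).
torane present → doride forms (R3).
ornane and doride present → lunol forms (R2).
lunol and doride present → jorane forms (R1).
No rule produces uleine, and it is not given. No rule produces paxide, and it is not given.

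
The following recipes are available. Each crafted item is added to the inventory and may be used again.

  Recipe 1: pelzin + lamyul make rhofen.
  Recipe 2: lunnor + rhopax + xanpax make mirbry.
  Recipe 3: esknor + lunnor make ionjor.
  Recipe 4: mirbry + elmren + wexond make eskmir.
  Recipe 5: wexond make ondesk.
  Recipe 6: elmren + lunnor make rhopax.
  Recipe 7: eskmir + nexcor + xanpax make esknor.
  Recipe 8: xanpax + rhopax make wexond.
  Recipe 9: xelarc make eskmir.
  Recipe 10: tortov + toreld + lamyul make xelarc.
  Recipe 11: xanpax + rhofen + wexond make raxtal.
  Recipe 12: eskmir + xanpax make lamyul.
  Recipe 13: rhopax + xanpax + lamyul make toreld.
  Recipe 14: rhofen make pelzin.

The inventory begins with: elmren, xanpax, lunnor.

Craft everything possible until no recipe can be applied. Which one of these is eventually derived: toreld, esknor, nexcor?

toreld

elmren + lunnor → rhopax (Recipe 6).
Using Recipe 8, xanpax and rhopax make wexond.
Using Recipe 2, lunnor, rhopax, and xanpax make mirbry.
mirbry + elmren + wexond → eskmir (Recipe 4).
Using Recipe 12, eskmir and xanpax make lamyul.
rhopax + xanpax + lamyul → toreld (Recipe 13).
esknor would need eskmir, nexcor, and xanpax (Recipe 7), but nexcor is never obtained. No rule produces nexcor, and it is not given.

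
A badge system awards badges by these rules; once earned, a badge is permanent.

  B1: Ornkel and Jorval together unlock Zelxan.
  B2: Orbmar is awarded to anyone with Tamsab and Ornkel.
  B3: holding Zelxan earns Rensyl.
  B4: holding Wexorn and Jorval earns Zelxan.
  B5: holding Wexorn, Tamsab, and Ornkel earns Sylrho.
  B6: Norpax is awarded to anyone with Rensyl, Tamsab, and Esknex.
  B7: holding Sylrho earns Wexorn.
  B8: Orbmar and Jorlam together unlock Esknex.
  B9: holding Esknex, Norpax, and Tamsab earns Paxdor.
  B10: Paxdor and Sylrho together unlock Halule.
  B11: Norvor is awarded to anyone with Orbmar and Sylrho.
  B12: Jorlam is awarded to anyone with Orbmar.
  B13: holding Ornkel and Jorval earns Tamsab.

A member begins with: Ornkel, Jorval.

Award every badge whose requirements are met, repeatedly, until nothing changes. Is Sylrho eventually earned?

Sylrho would need Wexorn, Tamsab, and Ornkel (B5), but Wexorn is never earned.

No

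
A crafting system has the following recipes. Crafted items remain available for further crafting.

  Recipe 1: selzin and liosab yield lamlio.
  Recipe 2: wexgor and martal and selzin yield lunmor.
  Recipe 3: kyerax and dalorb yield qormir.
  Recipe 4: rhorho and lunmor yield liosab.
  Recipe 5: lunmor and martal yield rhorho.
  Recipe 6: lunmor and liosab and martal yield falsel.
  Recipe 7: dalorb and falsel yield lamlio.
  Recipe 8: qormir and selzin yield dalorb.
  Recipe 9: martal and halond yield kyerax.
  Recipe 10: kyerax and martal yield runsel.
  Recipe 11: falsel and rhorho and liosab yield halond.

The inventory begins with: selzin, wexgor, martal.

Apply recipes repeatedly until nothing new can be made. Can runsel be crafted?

Yes

Using Recipe 2, wexgor, martal, and selzin make lunmor.
Using Recipe 5, lunmor and martal make rhorho.
Using Recipe 4, rhorho and lunmor make liosab.
lunmor and liosab and martal → falsel (Recipe 6).
Using Recipe 11, falsel, rhorho, and liosab make halond.
Using Recipe 9, martal and halond make kyerax.
Using Recipe 10, kyerax and martal make runsel.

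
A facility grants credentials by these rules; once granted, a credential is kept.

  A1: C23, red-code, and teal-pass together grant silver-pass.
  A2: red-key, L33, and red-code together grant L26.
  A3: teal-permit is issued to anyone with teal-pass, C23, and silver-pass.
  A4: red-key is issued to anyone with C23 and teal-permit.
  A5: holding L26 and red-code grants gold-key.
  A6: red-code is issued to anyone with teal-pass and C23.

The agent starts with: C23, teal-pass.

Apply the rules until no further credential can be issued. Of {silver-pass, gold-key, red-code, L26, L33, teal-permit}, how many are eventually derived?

3

Holding teal-pass and C23 grants red-code (A6).
Holding C23, red-code, and teal-pass grants silver-pass (A1).
Holding teal-pass, C23, and silver-pass grants teal-permit (A3).
silver-pass: reached.
gold-key would need L26 and red-code (A5), but L26 is never granted.
red-code: reached.
L26 would need red-key, L33, and red-code (A2), but L33 is never granted.
No rule produces L33, and it is not given.
teal-permit: reached.
Reached: silver-pass, red-code, and teal-permit — 3 of the 6.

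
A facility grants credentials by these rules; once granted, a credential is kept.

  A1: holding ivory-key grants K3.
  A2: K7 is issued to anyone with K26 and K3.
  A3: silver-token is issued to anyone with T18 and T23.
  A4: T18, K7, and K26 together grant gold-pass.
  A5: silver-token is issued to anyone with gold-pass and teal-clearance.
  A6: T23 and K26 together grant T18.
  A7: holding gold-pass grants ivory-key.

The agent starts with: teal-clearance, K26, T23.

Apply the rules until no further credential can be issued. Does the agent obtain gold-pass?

No

gold-pass would need T18, K7, and K26 (A4), but K7 is never granted.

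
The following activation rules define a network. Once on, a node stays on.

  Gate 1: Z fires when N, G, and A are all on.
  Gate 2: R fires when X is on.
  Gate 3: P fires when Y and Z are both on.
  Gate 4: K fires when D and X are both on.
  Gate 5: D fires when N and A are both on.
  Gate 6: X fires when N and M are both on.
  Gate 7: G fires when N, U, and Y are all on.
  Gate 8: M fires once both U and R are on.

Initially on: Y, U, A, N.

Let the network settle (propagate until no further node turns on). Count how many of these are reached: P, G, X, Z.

Gate 7: N, U, and Y on → G on.
Gate 1: N, G, and A on → Z on.
Y and Z are on, so P fires (Gate 3).
P: reached.
G: reached.
X would need N and M (Gate 6), but M never turns on.
Z: reached.
Reached: P, G, and Z — 3 of the 4.

3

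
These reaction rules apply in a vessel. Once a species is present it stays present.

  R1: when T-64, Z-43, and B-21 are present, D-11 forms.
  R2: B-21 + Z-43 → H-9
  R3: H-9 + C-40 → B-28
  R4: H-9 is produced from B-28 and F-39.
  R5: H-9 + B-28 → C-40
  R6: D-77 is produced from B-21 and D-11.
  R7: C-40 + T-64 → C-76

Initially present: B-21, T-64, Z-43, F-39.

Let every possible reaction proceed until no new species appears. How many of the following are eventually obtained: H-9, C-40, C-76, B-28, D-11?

2

T-64, Z-43, and B-21 present → D-11 forms (R1).
B-21 and Z-43 present → H-9 forms (R2).
H-9: reached.
C-40 would need H-9 and B-28 (R5), but B-28 never forms.
C-76 would need C-40 and T-64 (R7), but C-40 never forms.
B-28 would need H-9 and C-40 (R3), but C-40 never forms.
D-11: reached.
Reached: H-9 and D-11 — 2 of the 5.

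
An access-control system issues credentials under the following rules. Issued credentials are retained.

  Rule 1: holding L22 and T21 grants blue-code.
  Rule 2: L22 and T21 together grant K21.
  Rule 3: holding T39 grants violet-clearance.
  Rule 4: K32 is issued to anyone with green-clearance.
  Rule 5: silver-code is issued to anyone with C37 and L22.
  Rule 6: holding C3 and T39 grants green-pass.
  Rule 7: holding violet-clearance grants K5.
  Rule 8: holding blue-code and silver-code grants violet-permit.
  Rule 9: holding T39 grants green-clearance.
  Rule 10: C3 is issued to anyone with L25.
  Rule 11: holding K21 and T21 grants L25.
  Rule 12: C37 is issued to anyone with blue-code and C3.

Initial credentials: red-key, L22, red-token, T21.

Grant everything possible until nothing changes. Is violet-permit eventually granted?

Holding L22 and T21 grants K21 (Rule 2).
Holding L22 and T21 grants blue-code (Rule 1).
Holding K21 and T21 grants L25 (Rule 11).
Holding L25 grants C3 (Rule 10).
Holding blue-code and C3 grants C37 (Rule 12).
Holding C37 and L22 grants silver-code (Rule 5).
Holding blue-code and silver-code grants violet-permit (Rule 8).

Yes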